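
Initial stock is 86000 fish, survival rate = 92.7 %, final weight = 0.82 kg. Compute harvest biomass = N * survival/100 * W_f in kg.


Survivors = 86000 * 92.7/100 = 79722 fish
Harvest biomass = survivors * W_f = 79722 * 0.82 = 65372.04 kg

65372.04 kg


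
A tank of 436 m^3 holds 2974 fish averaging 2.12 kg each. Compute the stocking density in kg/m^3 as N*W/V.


Total biomass = 2974 fish * 2.12 kg = 6304.88 kg
Density = total biomass / volume = 6304.88 / 436 = 14.4607 kg/m^3

14.4607 kg/m^3


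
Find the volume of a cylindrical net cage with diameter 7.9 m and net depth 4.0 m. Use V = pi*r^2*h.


r = d/2 = 7.9/2 = 3.95 m
Base area = pi*r^2 = pi*3.95^2 = 49.016699 m^2
Volume = 49.016699 * 4.0 = 196.067 m^3

196.067 m^3


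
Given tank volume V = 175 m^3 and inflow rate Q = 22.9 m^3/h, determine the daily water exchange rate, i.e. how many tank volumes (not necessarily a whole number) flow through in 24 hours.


Daily flow volume = 22.9 m^3/h * 24 h = 549.6 m^3/day
Exchanges = daily flow / tank volume = 549.6 / 175 = 3.14057 exchanges/day

3.14057 exchanges/day


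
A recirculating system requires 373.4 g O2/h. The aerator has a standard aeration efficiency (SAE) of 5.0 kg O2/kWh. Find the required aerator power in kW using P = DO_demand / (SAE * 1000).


SAE in g O2/kWh = 5.0 * 1000 = 5000 g/kWh
P = DO_demand / SAE_g = 373.4 / 5000 = 0.07468 kW

0.07468 kW


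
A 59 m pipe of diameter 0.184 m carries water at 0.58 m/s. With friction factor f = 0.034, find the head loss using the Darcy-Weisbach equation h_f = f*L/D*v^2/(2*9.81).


v^2 = 0.58^2 = 0.3364 m^2/s^2
L/D = 59/0.184 = 320.65217
h_f = f*(L/D)*v^2/(2g) = 0.034 * 320.65217 * 0.3364 / 19.62 = 0.186926 m

0.186926 m


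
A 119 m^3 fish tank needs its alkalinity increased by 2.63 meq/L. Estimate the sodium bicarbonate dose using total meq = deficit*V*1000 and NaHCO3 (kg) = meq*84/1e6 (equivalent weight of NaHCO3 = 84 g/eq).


Tank volume in L = 119 m^3 * 1000 = 119000 L
Total meq required = 2.63 meq/L * 119000 L = 312970 meq
NaHCO3 mass = 312970 meq * 84 mg/meq / 1e6 = 26.2895 kg

26.2895 kg


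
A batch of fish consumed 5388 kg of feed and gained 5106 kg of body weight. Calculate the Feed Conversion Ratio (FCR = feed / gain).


FCR = feed consumed / weight gained
FCR = 5388 kg / 5106 kg = 1.05523

1.05523


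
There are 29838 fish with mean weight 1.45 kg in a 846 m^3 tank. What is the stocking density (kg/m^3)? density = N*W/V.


Total biomass = 29838 fish * 1.45 kg = 43265.1 kg
Density = total biomass / volume = 43265.1 / 846 = 51.1408 kg/m^3

51.1408 kg/m^3


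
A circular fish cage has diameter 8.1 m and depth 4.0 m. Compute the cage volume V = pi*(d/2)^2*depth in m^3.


r = d/2 = 8.1/2 = 4.05 m
Base area = pi*r^2 = pi*4.05^2 = 51.529974 m^2
Volume = 51.529974 * 4.0 = 206.12 m^3

206.12 m^3


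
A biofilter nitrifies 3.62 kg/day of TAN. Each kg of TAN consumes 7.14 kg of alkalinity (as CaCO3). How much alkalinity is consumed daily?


Alkalinity factor: 7.14 kg CaCO3 consumed per kg TAN nitrified
alk = 3.62 kg TAN * 7.14 = 25.8468 kg CaCO3/day

25.8468 kg CaCO3/day


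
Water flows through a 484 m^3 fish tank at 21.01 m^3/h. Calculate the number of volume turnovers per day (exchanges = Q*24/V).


Daily flow volume = 21.01 m^3/h * 24 h = 504.24 m^3/day
Exchanges = daily flow / tank volume = 504.24 / 484 = 1.04182 exchanges/day

1.04182 exchanges/day


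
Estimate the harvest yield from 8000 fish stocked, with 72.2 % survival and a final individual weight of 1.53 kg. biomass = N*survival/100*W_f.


Survivors = 8000 * 72.2/100 = 5776 fish
Harvest biomass = survivors * W_f = 5776 * 1.53 = 8837.28 kg

8837.28 kg


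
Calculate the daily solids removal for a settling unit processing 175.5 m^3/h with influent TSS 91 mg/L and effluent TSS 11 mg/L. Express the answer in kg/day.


Concentration drop: TSS_in - TSS_out = 91 - 11 = 80 mg/L
Hourly solids removed = Q * dTSS = 175.5 m^3/h * 80 mg/L = 14040 g/h  (m^3/h * mg/L = g/h)
Daily solids removed = 14040 * 24 = 336960 g/day
Convert g to kg: 336960 / 1000 = 336.96 kg/day

336.96 kg/day


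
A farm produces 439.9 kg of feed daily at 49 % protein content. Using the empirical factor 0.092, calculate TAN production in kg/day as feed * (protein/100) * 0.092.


Protein in feed = 439.9 * 49/100 = 215.551 kg/day
TAN = protein * 0.092 = 215.551 * 0.092 = 19.830692 kg/day

19.830692 kg/day


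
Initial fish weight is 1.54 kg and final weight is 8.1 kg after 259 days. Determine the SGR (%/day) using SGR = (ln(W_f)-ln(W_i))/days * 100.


ln(W_f) = ln(8.1) = 2.0918641
ln(W_i) = ln(1.54) = 0.43178242
ln(W_f) - ln(W_i) = 2.0918641 - 0.43178242 = 1.6600817
SGR = 1.6600817 / 259 * 100 = 0.640958 %/day

0.640958 %/day


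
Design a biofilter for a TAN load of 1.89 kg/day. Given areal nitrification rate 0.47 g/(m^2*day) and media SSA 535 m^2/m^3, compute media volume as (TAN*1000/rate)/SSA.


A = 1.89*1000 / 0.47 = 4021.2766 m^2
V = 4021.2766 / 535 = 7.5164

7.5164 m^3


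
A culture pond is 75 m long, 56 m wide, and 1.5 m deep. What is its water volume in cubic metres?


Base area = L * W = 75 * 56 = 4200 m^2
Volume = area * depth = 4200 * 1.5 = 6300 m^3

6300 m^3


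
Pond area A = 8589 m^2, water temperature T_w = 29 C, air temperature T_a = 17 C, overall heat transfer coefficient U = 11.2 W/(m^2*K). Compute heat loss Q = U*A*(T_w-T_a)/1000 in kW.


Temperature difference dT = 29 - 17 = 12 K
Heat loss (W) = U * A * dT = 11.2 * 8589 * 12 = 1154361.6 W
Convert to kW: 1154361.6 / 1000 = 1154.3616 kW

1154.3616 kW


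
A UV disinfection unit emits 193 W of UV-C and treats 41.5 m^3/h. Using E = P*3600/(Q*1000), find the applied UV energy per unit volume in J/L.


Energy delivered per hour = 193 W * 3600 s = 694800 J/h
Volume treated per hour = 41.5 m^3/h * 1000 = 41500 L/h
dose = 694800 / 41500 = 16.7422 J/L

16.7422 J/L


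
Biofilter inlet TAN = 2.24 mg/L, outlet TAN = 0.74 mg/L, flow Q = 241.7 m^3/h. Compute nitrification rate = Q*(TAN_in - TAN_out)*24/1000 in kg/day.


Concentration drop: TAN_in - TAN_out = 2.24 - 0.74 = 1.5 mg/L
Hourly TAN removed = Q * dTAN = 241.7 m^3/h * 1.5 mg/L = 362.55 g/h  (m^3/h * mg/L = g/h)
Daily TAN removed = 362.55 * 24 = 8701.2 g/day
Convert to kg/day: 8701.2 / 1000 = 8.7012 kg/day

8.7012 kg/day


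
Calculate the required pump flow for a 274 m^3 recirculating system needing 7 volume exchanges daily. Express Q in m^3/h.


Daily recirculation volume = 274 m^3 * 7 = 1918 m^3/day
Flow rate Q = daily volume / 24 h = 1918 / 24 = 79.9167 m^3/h

79.9167 m^3/h


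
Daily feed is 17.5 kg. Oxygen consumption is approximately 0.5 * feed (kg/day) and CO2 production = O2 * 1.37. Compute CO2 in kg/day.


O2 = 17.5 * 0.5 = 8.75
CO2 = 8.75 * 1.37 = 11.9875

11.9875 kg/day


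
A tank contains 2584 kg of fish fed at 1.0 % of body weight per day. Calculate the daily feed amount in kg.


Feeding rate fraction = 1.0% / 100 = 0.01
Daily feed = 2584 kg * 0.01 = 25.84 kg/day

25.84 kg/day


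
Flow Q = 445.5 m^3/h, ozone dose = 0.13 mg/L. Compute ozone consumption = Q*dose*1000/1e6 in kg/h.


O3 demand (mg/h) = Q * dose * 1000 = 445.5 * 0.13 * 1000 = 57915 mg/h
Convert mg to kg: 57915 / 1e6 = 0.057915 kg/h

0.057915 kg/h


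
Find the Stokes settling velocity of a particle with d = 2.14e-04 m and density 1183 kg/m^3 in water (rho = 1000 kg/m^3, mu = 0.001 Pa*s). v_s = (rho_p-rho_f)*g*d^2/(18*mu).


Density difference: rho_p - rho_f = 1183 - 1000 = 183 kg/m^3
d^2 = (2.14e-04)^2 = 4.5796e-08 m^2
Numerator = (rho_p - rho_f) * g * d^2 = 183 * 9.81 * 4.5796e-08 = 8.2214353e-05
Denominator = 18 * mu = 18 * 0.001 = 0.018
v_s = 8.2214353e-05 / 0.018 = 0.00456746 m/s
Check: Re = rho_f * v_s * d / mu = 1000 * 0.00456746 * 2.14e-04 / 0.001 = 0.977 < 1, so Stokes' law applies.

0.00456746 m/s


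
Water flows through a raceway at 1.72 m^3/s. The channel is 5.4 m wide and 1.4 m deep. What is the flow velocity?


Cross-sectional area = W * d = 5.4 * 1.4 = 7.56 m^2
Velocity = Q / A = 1.72 / 7.56 = 0.227513 m/s

0.227513 m/s


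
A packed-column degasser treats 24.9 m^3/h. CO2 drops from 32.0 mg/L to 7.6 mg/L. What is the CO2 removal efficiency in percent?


CO2_out / CO2_in = 7.6 / 32.0 = 0.2375
Fraction remaining = 0.2375
efficiency = (1 - 0.2375) * 100 = 76.25 %

76.25 %


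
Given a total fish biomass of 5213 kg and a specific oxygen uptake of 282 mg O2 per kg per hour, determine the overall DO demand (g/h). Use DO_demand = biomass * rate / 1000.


Total O2 consumption (mg/h) = 5213 kg * 282 mg/(kg*h) = 1470066 mg/h
Convert to g/h: 1470066 / 1000 = 1470.066 g/h

1470.066 g/h


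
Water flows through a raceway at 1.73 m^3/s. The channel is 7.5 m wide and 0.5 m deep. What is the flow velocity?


Cross-sectional area = W * d = 7.5 * 0.5 = 3.75 m^2
Velocity = Q / A = 1.73 / 3.75 = 0.461333 m/s

0.461333 m/s


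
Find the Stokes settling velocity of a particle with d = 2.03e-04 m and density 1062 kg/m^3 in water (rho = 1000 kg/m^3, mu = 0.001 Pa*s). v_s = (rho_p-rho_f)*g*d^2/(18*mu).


Density difference: rho_p - rho_f = 1062 - 1000 = 62 kg/m^3
d^2 = (2.03e-04)^2 = 4.1209e-08 m^2
Numerator = (rho_p - rho_f) * g * d^2 = 62 * 9.81 * 4.1209e-08 = 2.5064138e-05
Denominator = 18 * mu = 18 * 0.001 = 0.018
v_s = 2.5064138e-05 / 0.018 = 0.00139245 m/s
Check: Re = rho_f * v_s * d / mu = 1000 * 0.00139245 * 2.03e-04 / 0.001 = 0.283 < 1, so Stokes' law applies.

0.00139245 m/s


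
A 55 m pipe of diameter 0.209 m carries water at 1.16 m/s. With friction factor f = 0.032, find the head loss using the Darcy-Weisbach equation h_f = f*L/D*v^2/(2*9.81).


v^2 = 1.16^2 = 1.3456 m^2/s^2
L/D = 55/0.209 = 263.15789
h_f = f*(L/D)*v^2/(2g) = 0.032 * 263.15789 * 1.3456 / 19.62 = 0.577542 m

0.577542 m


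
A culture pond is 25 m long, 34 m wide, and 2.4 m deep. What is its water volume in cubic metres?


Base area = L * W = 25 * 34 = 850 m^2
Volume = area * depth = 850 * 2.4 = 2040 m^3

2040 m^3


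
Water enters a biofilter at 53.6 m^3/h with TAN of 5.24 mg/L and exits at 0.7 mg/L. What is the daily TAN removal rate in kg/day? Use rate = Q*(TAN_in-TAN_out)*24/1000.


Concentration drop: TAN_in - TAN_out = 5.24 - 0.7 = 4.54 mg/L
Hourly TAN removed = Q * dTAN = 53.6 m^3/h * 4.54 mg/L = 243.344 g/h  (m^3/h * mg/L = g/h)
Daily TAN removed = 243.344 * 24 = 5840.256 g/day
Convert to kg/day: 5840.256 / 1000 = 5.840256 kg/day

5.840256 kg/day


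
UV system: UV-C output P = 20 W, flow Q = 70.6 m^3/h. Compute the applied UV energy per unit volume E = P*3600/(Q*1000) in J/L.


Energy delivered per hour = 20 W * 3600 s = 72000 J/h
Volume treated per hour = 70.6 m^3/h * 1000 = 70600 L/h
dose = 72000 / 70600 = 1.01983 J/L

1.01983 J/L


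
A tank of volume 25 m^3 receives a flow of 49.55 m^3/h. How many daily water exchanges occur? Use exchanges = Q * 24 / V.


Daily flow volume = 49.55 m^3/h * 24 h = 1189.2 m^3/day
Exchanges = daily flow / tank volume = 1189.2 / 25 = 47.568 exchanges/day

47.568 exchanges/day


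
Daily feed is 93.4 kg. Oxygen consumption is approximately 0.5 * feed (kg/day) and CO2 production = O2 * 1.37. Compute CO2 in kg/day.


O2 = 93.4 * 0.5 = 46.7
CO2 = 46.7 * 1.37 = 63.979

63.979 kg/day


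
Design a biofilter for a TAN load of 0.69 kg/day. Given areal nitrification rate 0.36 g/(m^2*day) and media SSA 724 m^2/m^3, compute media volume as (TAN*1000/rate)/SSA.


A = 0.69*1000 / 0.36 = 1916.6667 m^2
V = 1916.6667 / 724 = 2.64733

2.64733 m^3


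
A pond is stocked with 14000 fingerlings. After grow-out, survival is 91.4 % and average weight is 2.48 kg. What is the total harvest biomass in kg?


Survivors = 14000 * 91.4/100 = 12796 fish
Harvest biomass = survivors * W_f = 12796 * 2.48 = 31734.08 kg

31734.08 kg


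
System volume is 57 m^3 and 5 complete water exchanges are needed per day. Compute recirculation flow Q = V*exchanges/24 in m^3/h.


Daily recirculation volume = 57 m^3 * 5 = 285 m^3/day
Flow rate Q = daily volume / 24 h = 285 / 24 = 11.875 m^3/h

11.875 m^3/h


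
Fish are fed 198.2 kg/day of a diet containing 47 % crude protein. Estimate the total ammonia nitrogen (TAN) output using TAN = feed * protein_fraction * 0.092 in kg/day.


Protein in feed = 198.2 * 47/100 = 93.154 kg/day
TAN = protein * 0.092 = 93.154 * 0.092 = 8.570168 kg/day

8.570168 kg/day


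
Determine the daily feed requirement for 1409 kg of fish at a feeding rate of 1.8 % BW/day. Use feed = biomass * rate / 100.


Feeding rate fraction = 1.8% / 100 = 0.018
Daily feed = 1409 kg * 0.018 = 25.362 kg/day

25.362 kg/day


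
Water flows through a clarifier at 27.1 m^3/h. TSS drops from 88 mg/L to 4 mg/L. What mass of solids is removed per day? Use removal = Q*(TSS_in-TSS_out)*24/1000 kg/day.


Concentration drop: TSS_in - TSS_out = 88 - 4 = 84 mg/L
Hourly solids removed = Q * dTSS = 27.1 m^3/h * 84 mg/L = 2276.4 g/h  (m^3/h * mg/L = g/h)
Daily solids removed = 2276.4 * 24 = 54633.6 g/day
Convert g to kg: 54633.6 / 1000 = 54.6336 kg/day

54.6336 kg/day


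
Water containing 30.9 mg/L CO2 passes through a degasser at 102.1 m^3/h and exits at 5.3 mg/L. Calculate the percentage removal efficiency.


CO2_out / CO2_in = 5.3 / 30.9 = 0.17152104
Fraction remaining = 0.17152104
efficiency = (1 - 0.17152104) * 100 = 82.8479 %

82.8479 %


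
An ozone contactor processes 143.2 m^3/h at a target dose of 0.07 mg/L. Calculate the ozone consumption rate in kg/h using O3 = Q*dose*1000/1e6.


O3 demand (mg/h) = Q * dose * 1000 = 143.2 * 0.07 * 1000 = 10024 mg/h
Convert mg to kg: 10024 / 1e6 = 0.010024 kg/h

0.010024 kg/h


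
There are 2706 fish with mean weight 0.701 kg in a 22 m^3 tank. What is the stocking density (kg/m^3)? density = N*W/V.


Total biomass = 2706 fish * 0.701 kg = 1896.906 kg
Density = total biomass / volume = 1896.906 / 22 = 86.223 kg/m^3

86.223 kg/m^3


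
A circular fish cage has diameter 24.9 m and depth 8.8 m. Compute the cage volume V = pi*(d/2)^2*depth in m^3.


r = d/2 = 24.9/2 = 12.45 m
Base area = pi*r^2 = pi*12.45^2 = 486.95472 m^2
Volume = 486.95472 * 8.8 = 4285.2 m^3

4285.2 m^3


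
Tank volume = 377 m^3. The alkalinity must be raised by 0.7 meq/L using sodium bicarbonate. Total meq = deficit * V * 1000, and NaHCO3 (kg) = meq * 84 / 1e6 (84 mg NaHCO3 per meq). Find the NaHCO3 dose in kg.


Tank volume in L = 377 m^3 * 1000 = 377000 L
Total meq required = 0.7 meq/L * 377000 L = 263900 meq
NaHCO3 mass = 263900 meq * 84 mg/meq / 1e6 = 22.1676 kg

22.1676 kg


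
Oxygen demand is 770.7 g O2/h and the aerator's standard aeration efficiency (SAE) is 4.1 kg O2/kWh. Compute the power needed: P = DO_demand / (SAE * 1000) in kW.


SAE in g O2/kWh = 4.1 * 1000 = 4100 g/kWh
P = DO_demand / SAE_g = 770.7 / 4100 = 0.187976 kW

0.187976 kW


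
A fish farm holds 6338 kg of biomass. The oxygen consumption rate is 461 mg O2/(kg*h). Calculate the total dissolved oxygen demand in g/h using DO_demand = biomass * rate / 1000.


Total O2 consumption (mg/h) = 6338 kg * 461 mg/(kg*h) = 2921818 mg/h
Convert to g/h: 2921818 / 1000 = 2921.818 g/h

2921.818 g/h


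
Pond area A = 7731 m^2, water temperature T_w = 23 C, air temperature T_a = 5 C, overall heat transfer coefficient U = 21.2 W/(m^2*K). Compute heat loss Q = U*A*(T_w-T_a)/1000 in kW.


Temperature difference dT = 23 - 5 = 18 K
Heat loss (W) = U * A * dT = 21.2 * 7731 * 18 = 2950149.6 W
Convert to kW: 2950149.6 / 1000 = 2950.1496 kW

2950.1496 kW


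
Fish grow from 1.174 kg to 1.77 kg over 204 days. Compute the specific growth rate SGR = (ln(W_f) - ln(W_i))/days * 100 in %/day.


ln(W_f) = ln(1.77) = 0.57097955
ln(W_i) = ln(1.174) = 0.16041672
ln(W_f) - ln(W_i) = 0.57097955 - 0.16041672 = 0.41056283
SGR = 0.41056283 / 204 * 100 = 0.201256 %/day

0.201256 %/day


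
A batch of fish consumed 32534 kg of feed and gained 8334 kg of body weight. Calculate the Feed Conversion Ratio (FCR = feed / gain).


FCR = feed consumed / weight gained
FCR = 32534 kg / 8334 kg = 3.90377

3.90377


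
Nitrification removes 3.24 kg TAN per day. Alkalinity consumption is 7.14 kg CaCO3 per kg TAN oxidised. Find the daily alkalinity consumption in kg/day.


Alkalinity factor: 7.14 kg CaCO3 consumed per kg TAN nitrified
alk = 3.24 kg TAN * 7.14 = 23.1336 kg CaCO3/day

23.1336 kg CaCO3/day


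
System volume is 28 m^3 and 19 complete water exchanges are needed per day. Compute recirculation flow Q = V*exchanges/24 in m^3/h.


Daily recirculation volume = 28 m^3 * 19 = 532 m^3/day
Flow rate Q = daily volume / 24 h = 532 / 24 = 22.1667 m^3/h

22.1667 m^3/h


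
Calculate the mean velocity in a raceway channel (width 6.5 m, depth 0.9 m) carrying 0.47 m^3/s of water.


Cross-sectional area = W * d = 6.5 * 0.9 = 5.85 m^2
Velocity = Q / A = 0.47 / 5.85 = 0.0803419 m/s

0.0803419 m/s


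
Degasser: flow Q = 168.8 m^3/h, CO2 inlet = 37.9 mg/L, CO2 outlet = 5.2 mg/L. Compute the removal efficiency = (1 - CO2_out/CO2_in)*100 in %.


CO2_out / CO2_in = 5.2 / 37.9 = 0.13720317
Fraction remaining = 0.13720317
efficiency = (1 - 0.13720317) * 100 = 86.2797 %

86.2797 %


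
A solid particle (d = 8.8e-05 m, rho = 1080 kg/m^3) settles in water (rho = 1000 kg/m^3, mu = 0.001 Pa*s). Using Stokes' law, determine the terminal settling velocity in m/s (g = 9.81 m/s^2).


Density difference: rho_p - rho_f = 1080 - 1000 = 80 kg/m^3
d^2 = (8.8e-05)^2 = 7.744e-09 m^2
Numerator = (rho_p - rho_f) * g * d^2 = 80 * 9.81 * 7.744e-09 = 6.0774912e-06
Denominator = 18 * mu = 18 * 0.001 = 0.018
v_s = 6.0774912e-06 / 0.018 = 3.37638e-04 m/s
Check: Re = rho_f * v_s * d / mu = 1000 * 3.37638e-04 * 8.8e-05 / 0.001 = 0.0297 < 1, so Stokes' law applies.

3.37638e-04 m/s


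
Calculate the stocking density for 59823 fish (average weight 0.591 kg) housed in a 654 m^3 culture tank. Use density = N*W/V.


Total biomass = 59823 fish * 0.591 kg = 35355.393 kg
Density = total biomass / volume = 35355.393 / 654 = 54.0602 kg/m^3

54.0602 kg/m^3


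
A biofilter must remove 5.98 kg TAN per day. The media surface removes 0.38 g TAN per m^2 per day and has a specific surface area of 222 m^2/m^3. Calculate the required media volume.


A = 5.98*1000 / 0.38 = 15736.842 m^2
V = 15736.842 / 222 = 70.8867

70.8867 m^3


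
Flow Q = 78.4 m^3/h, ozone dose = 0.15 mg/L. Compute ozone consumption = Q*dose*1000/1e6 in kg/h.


O3 demand (mg/h) = Q * dose * 1000 = 78.4 * 0.15 * 1000 = 11760 mg/h
Convert mg to kg: 11760 / 1e6 = 0.01176 kg/h

0.01176 kg/h


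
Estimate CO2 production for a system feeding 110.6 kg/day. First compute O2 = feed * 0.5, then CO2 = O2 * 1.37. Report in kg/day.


O2 = 110.6 * 0.5 = 55.3
CO2 = 55.3 * 1.37 = 75.761

75.761 kg/day


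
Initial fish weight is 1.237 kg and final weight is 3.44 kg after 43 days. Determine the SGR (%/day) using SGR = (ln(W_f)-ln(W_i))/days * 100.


ln(W_f) = ln(3.44) = 1.2354715
ln(W_i) = ln(1.237) = 0.21268909
ln(W_f) - ln(W_i) = 1.2354715 - 0.21268909 = 1.0227824
SGR = 1.0227824 / 43 * 100 = 2.37856 %/day

2.37856 %/day


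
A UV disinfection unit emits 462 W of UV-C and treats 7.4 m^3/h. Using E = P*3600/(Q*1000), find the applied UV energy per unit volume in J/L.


Energy delivered per hour = 462 W * 3600 s = 1663200 J/h
Volume treated per hour = 7.4 m^3/h * 1000 = 7400 L/h
dose = 1663200 / 7400 = 224.757 J/L

224.757 J/L


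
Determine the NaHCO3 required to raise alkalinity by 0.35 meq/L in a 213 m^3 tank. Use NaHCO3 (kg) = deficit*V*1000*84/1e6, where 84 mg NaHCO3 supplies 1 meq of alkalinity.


Tank volume in L = 213 m^3 * 1000 = 213000 L
Total meq required = 0.35 meq/L * 213000 L = 74550 meq
NaHCO3 mass = 74550 meq * 84 mg/meq / 1e6 = 6.2622 kg

6.2622 kg


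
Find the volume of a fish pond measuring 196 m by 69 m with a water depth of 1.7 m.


Base area = L * W = 196 * 69 = 13524 m^2
Volume = area * depth = 13524 * 1.7 = 22990.8 m^3

22990.8 m^3


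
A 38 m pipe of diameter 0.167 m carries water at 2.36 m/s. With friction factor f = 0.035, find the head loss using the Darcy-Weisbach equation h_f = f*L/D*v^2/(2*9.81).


v^2 = 2.36^2 = 5.5696 m^2/s^2
L/D = 38/0.167 = 227.54491
h_f = f*(L/D)*v^2/(2g) = 0.035 * 227.54491 * 5.5696 / 19.62 = 2.26079 m

2.26079 m


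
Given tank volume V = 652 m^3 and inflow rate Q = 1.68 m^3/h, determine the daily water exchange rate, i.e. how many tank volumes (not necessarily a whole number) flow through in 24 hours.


Daily flow volume = 1.68 m^3/h * 24 h = 40.32 m^3/day
Exchanges = daily flow / tank volume = 40.32 / 652 = 0.0618405 exchanges/day

0.0618405 exchanges/day


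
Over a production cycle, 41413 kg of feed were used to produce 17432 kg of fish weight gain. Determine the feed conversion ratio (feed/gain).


FCR = feed consumed / weight gained
FCR = 41413 kg / 17432 kg = 2.37569

2.37569


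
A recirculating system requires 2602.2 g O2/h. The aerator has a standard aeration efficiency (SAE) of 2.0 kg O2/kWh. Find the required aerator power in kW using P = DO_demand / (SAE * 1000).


SAE in g O2/kWh = 2.0 * 1000 = 2000 g/kWh
P = DO_demand / SAE_g = 2602.2 / 2000 = 1.3011 kW

1.3011 kW


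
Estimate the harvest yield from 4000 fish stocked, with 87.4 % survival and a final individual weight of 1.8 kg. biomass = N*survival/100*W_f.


Survivors = 4000 * 87.4/100 = 3496 fish
Harvest biomass = survivors * W_f = 3496 * 1.8 = 6292.8 kg

6292.8 kg


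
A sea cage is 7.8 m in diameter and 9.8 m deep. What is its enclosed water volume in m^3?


r = d/2 = 7.8/2 = 3.9 m
Base area = pi*r^2 = pi*3.9^2 = 47.783624 m^2
Volume = 47.783624 * 9.8 = 468.28 m^3

468.28 m^3


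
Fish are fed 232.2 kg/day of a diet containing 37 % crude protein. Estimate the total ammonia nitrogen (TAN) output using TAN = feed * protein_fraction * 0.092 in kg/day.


Protein in feed = 232.2 * 37/100 = 85.914 kg/day
TAN = protein * 0.092 = 85.914 * 0.092 = 7.904088 kg/day

7.904088 kg/day


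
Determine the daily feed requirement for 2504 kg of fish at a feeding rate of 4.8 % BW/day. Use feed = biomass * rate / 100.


Feeding rate fraction = 4.8% / 100 = 0.048
Daily feed = 2504 kg * 0.048 = 120.192 kg/day

120.192 kg/day


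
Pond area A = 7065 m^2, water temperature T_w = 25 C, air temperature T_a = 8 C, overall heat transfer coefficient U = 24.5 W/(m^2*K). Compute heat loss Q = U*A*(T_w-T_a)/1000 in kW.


Temperature difference dT = 25 - 8 = 17 K
Heat loss (W) = U * A * dT = 24.5 * 7065 * 17 = 2942572.5 W
Convert to kW: 2942572.5 / 1000 = 2942.5725 kW

2942.5725 kW


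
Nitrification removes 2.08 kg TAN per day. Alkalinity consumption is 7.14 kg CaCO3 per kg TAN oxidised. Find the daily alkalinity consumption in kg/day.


Alkalinity factor: 7.14 kg CaCO3 consumed per kg TAN nitrified
alk = 2.08 kg TAN * 7.14 = 14.8512 kg CaCO3/day

14.8512 kg CaCO3/day


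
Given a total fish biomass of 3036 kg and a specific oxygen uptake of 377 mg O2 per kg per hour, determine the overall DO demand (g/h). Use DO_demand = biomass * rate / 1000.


Total O2 consumption (mg/h) = 3036 kg * 377 mg/(kg*h) = 1144572 mg/h
Convert to g/h: 1144572 / 1000 = 1144.572 g/h

1144.572 g/h


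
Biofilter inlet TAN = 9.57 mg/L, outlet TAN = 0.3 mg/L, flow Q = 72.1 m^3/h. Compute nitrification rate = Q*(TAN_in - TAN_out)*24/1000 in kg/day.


Concentration drop: TAN_in - TAN_out = 9.57 - 0.3 = 9.27 mg/L
Hourly TAN removed = Q * dTAN = 72.1 m^3/h * 9.27 mg/L = 668.367 g/h  (m^3/h * mg/L = g/h)
Daily TAN removed = 668.367 * 24 = 16040.808 g/day
Convert to kg/day: 16040.808 / 1000 = 16.040808 kg/day

16.040808 kg/day


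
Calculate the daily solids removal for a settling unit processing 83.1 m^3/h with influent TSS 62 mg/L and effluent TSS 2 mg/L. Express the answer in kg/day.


Concentration drop: TSS_in - TSS_out = 62 - 2 = 60 mg/L
Hourly solids removed = Q * dTSS = 83.1 m^3/h * 60 mg/L = 4986 g/h  (m^3/h * mg/L = g/h)
Daily solids removed = 4986 * 24 = 119664 g/day
Convert g to kg: 119664 / 1000 = 119.664 kg/day

119.664 kg/day


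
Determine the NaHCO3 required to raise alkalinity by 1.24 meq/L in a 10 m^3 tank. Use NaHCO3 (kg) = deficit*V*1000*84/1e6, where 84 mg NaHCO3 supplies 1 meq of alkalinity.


Tank volume in L = 10 m^3 * 1000 = 10000 L
Total meq required = 1.24 meq/L * 10000 L = 12400 meq
NaHCO3 mass = 12400 meq * 84 mg/meq / 1e6 = 1.0416 kg

1.0416 kg


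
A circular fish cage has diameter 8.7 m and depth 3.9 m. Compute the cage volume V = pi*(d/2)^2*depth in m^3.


r = d/2 = 8.7/2 = 4.35 m
Base area = pi*r^2 = pi*4.35^2 = 59.446787 m^2
Volume = 59.446787 * 3.9 = 231.842 m^3

231.842 m^3


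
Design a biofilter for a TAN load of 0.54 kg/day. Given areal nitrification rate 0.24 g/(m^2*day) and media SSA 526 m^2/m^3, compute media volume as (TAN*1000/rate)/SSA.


A = 0.54*1000 / 0.24 = 2250 m^2
V = 2250 / 526 = 4.27757

4.27757 m^3


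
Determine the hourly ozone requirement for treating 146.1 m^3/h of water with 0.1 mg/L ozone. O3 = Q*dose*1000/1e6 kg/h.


O3 demand (mg/h) = Q * dose * 1000 = 146.1 * 0.1 * 1000 = 14610 mg/h
Convert mg to kg: 14610 / 1e6 = 0.01461 kg/h

0.01461 kg/h


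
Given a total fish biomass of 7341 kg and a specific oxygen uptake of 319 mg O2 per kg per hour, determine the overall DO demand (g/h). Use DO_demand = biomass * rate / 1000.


Total O2 consumption (mg/h) = 7341 kg * 319 mg/(kg*h) = 2341779 mg/h
Convert to g/h: 2341779 / 1000 = 2341.779 g/h

2341.779 g/h


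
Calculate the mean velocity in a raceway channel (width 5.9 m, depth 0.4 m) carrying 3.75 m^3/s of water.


Cross-sectional area = W * d = 5.9 * 0.4 = 2.36 m^2
Velocity = Q / A = 3.75 / 2.36 = 1.58898 m/s

1.58898 m/s


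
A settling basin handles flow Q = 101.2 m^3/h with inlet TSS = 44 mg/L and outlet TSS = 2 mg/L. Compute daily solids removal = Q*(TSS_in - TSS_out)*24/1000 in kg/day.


Concentration drop: TSS_in - TSS_out = 44 - 2 = 42 mg/L
Hourly solids removed = Q * dTSS = 101.2 m^3/h * 42 mg/L = 4250.4 g/h  (m^3/h * mg/L = g/h)
Daily solids removed = 4250.4 * 24 = 102009.6 g/day
Convert g to kg: 102009.6 / 1000 = 102.0096 kg/day

102.0096 kg/day


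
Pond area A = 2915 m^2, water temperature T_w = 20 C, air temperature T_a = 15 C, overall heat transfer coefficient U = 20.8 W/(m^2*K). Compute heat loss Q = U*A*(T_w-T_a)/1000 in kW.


Temperature difference dT = 20 - 15 = 5 K
Heat loss (W) = U * A * dT = 20.8 * 2915 * 5 = 303160 W
Convert to kW: 303160 / 1000 = 303.16 kW

303.16 kW


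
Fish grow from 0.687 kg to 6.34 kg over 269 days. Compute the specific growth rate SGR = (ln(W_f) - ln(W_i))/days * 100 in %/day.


ln(W_f) = ln(6.34) = 1.8468788
ln(W_i) = ln(0.687) = -0.37542099
ln(W_f) - ln(W_i) = 1.8468788 - -0.37542099 = 2.2222998
SGR = 2.2222998 / 269 * 100 = 0.826134 %/day

0.826134 %/day


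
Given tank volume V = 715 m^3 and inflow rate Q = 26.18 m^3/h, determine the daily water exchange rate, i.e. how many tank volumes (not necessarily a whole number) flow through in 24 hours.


Daily flow volume = 26.18 m^3/h * 24 h = 628.32 m^3/day
Exchanges = daily flow / tank volume = 628.32 / 715 = 0.878769 exchanges/day

0.878769 exchanges/day


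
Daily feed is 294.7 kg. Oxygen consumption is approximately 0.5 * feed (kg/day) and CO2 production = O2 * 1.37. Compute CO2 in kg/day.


O2 = 294.7 * 0.5 = 147.35
CO2 = 147.35 * 1.37 = 201.8695

201.8695 kg/day


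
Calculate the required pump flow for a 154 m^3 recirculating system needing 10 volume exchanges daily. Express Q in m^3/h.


Daily recirculation volume = 154 m^3 * 10 = 1540 m^3/day
Flow rate Q = daily volume / 24 h = 1540 / 24 = 64.1667 m^3/h

64.1667 m^3/h


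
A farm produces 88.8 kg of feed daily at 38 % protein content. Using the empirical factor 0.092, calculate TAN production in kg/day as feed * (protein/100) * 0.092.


Protein in feed = 88.8 * 38/100 = 33.744 kg/day
TAN = protein * 0.092 = 33.744 * 0.092 = 3.104448 kg/day

3.104448 kg/day


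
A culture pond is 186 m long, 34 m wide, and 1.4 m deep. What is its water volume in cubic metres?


Base area = L * W = 186 * 34 = 6324 m^2
Volume = area * depth = 6324 * 1.4 = 8853.6 m^3

8853.6 m^3


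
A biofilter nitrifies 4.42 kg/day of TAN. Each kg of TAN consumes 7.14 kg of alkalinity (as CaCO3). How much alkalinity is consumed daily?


Alkalinity factor: 7.14 kg CaCO3 consumed per kg TAN nitrified
alk = 4.42 kg TAN * 7.14 = 31.5588 kg CaCO3/day

31.5588 kg CaCO3/day


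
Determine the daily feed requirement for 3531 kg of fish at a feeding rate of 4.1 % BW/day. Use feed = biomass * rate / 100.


Feeding rate fraction = 4.1% / 100 = 0.041
Daily feed = 3531 kg * 0.041 = 144.771 kg/day

144.771 kg/day


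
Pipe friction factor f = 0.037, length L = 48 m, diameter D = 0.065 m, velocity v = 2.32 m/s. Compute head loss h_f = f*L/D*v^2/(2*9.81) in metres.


v^2 = 2.32^2 = 5.3824 m^2/s^2
L/D = 48/0.065 = 738.46154
h_f = f*(L/D)*v^2/(2g) = 0.037 * 738.46154 * 5.3824 / 19.62 = 7.4956 m

7.4956 m


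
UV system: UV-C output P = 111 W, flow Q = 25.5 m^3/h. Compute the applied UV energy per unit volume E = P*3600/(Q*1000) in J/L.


Energy delivered per hour = 111 W * 3600 s = 399600 J/h
Volume treated per hour = 25.5 m^3/h * 1000 = 25500 L/h
dose = 399600 / 25500 = 15.6706 J/L

15.6706 J/L


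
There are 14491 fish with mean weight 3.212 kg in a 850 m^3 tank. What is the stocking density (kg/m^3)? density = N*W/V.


Total biomass = 14491 fish * 3.212 kg = 46545.092 kg
Density = total biomass / volume = 46545.092 / 850 = 54.7589 kg/m^3

54.7589 kg/m^3


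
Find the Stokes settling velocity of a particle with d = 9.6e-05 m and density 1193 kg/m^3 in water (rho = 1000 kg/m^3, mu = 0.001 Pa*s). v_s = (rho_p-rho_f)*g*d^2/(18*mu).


Density difference: rho_p - rho_f = 1193 - 1000 = 193 kg/m^3
d^2 = (9.6e-05)^2 = 9.216e-09 m^2
Numerator = (rho_p - rho_f) * g * d^2 = 193 * 9.81 * 9.216e-09 = 1.7448929e-05
Denominator = 18 * mu = 18 * 0.001 = 0.018
v_s = 1.7448929e-05 / 0.018 = 9.69385e-04 m/s
Check: Re = rho_f * v_s * d / mu = 1000 * 9.69385e-04 * 9.6e-05 / 0.001 = 0.0931 < 1, so Stokes' law applies.

9.69385e-04 m/s


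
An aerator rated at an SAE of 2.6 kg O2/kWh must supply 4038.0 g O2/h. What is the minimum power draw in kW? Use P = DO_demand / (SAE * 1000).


SAE in g O2/kWh = 2.6 * 1000 = 2600 g/kWh
P = DO_demand / SAE_g = 4038.0 / 2600 = 1.55308 kW

1.55308 kW


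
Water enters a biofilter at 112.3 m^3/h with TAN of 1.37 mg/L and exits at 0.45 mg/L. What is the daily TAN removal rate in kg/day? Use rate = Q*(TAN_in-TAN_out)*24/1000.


Concentration drop: TAN_in - TAN_out = 1.37 - 0.45 = 0.92 mg/L
Hourly TAN removed = Q * dTAN = 112.3 m^3/h * 0.92 mg/L = 103.316 g/h  (m^3/h * mg/L = g/h)
Daily TAN removed = 103.316 * 24 = 2479.584 g/day
Convert to kg/day: 2479.584 / 1000 = 2.479584 kg/day

2.479584 kg/day


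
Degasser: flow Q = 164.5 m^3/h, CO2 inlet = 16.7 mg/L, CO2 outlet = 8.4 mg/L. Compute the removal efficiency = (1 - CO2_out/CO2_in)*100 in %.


CO2_out / CO2_in = 8.4 / 16.7 = 0.50299401
Fraction remaining = 0.50299401
efficiency = (1 - 0.50299401) * 100 = 49.7006 %

49.7006 %


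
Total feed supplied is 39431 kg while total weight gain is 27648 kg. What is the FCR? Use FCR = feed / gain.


FCR = feed consumed / weight gained
FCR = 39431 kg / 27648 kg = 1.42618

1.42618


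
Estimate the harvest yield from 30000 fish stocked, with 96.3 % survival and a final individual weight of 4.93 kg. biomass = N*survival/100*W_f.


Survivors = 30000 * 96.3/100 = 28890 fish
Harvest biomass = survivors * W_f = 28890 * 4.93 = 142427.7 kg

142427.7 kg


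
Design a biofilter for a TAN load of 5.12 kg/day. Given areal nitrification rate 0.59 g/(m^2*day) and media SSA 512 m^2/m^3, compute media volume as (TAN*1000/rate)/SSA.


A = 5.12*1000 / 0.59 = 8677.9661 m^2
V = 8677.9661 / 512 = 16.9492

16.9492 m^3


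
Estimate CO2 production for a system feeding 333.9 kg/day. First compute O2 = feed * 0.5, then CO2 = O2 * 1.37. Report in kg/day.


O2 = 333.9 * 0.5 = 166.95
CO2 = 166.95 * 1.37 = 228.7215

228.7215 kg/day


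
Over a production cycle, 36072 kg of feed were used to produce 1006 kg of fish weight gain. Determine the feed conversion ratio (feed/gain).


FCR = feed consumed / weight gained
FCR = 36072 kg / 1006 kg = 35.8569

35.8569


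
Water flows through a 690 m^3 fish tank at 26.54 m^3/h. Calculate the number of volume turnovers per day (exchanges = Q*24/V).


Daily flow volume = 26.54 m^3/h * 24 h = 636.96 m^3/day
Exchanges = daily flow / tank volume = 636.96 / 690 = 0.92313 exchanges/day

0.92313 exchanges/day


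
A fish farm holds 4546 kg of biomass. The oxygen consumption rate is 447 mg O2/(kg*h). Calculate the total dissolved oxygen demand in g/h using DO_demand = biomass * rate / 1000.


Total O2 consumption (mg/h) = 4546 kg * 447 mg/(kg*h) = 2032062 mg/h
Convert to g/h: 2032062 / 1000 = 2032.062 g/h

2032.062 g/h


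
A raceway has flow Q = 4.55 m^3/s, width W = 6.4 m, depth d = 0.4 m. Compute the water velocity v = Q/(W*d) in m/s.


Cross-sectional area = W * d = 6.4 * 0.4 = 2.56 m^2
Velocity = Q / A = 4.55 / 2.56 = 1.77734 m/s

1.77734 m/s


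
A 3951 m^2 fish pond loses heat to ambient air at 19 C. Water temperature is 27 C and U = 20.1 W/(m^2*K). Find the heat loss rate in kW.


Temperature difference dT = 27 - 19 = 8 K
Heat loss (W) = U * A * dT = 20.1 * 3951 * 8 = 635320.8 W
Convert to kW: 635320.8 / 1000 = 635.3208 kW

635.3208 kW


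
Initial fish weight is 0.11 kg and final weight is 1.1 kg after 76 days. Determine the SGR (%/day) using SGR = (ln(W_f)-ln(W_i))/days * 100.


ln(W_f) = ln(1.1) = 0.09531018
ln(W_i) = ln(0.11) = -2.2072749
ln(W_f) - ln(W_i) = 0.09531018 - -2.2072749 = 2.3025851
SGR = 2.3025851 / 76 * 100 = 3.02972 %/day

3.02972 %/day


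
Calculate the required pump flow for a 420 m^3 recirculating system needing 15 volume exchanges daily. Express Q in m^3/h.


Daily recirculation volume = 420 m^3 * 15 = 6300 m^3/day
Flow rate Q = daily volume / 24 h = 6300 / 24 = 262.5 m^3/h

262.5 m^3/h


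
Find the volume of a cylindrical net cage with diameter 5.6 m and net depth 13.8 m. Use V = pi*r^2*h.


r = d/2 = 5.6/2 = 2.8 m
Base area = pi*r^2 = pi*2.8^2 = 24.630086 m^2
Volume = 24.630086 * 13.8 = 339.895 m^3

339.895 m^3


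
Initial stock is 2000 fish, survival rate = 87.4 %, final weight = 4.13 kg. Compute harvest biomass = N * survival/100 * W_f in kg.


Survivors = 2000 * 87.4/100 = 1748 fish
Harvest biomass = survivors * W_f = 1748 * 4.13 = 7219.24 kg

7219.24 kg


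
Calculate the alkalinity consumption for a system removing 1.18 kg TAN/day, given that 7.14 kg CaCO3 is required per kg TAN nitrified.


Alkalinity factor: 7.14 kg CaCO3 consumed per kg TAN nitrified
alk = 1.18 kg TAN * 7.14 = 8.4252 kg CaCO3/day

8.4252 kg CaCO3/day


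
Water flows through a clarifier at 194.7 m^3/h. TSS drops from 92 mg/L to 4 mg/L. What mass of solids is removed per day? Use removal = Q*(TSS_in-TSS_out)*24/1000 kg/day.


Concentration drop: TSS_in - TSS_out = 92 - 4 = 88 mg/L
Hourly solids removed = Q * dTSS = 194.7 m^3/h * 88 mg/L = 17133.6 g/h  (m^3/h * mg/L = g/h)
Daily solids removed = 17133.6 * 24 = 411206.4 g/day
Convert g to kg: 411206.4 / 1000 = 411.2064 kg/day

411.2064 kg/day


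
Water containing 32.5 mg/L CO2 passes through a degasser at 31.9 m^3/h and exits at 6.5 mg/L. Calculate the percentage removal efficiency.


CO2_out / CO2_in = 6.5 / 32.5 = 0.2
Fraction remaining = 0.2
efficiency = (1 - 0.2) * 100 = 80 %

80 %


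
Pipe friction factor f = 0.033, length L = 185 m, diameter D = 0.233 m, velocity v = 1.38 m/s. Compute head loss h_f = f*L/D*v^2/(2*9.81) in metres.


v^2 = 1.38^2 = 1.9044 m^2/s^2
L/D = 185/0.233 = 793.99142
h_f = f*(L/D)*v^2/(2g) = 0.033 * 793.99142 * 1.9044 / 19.62 = 2.54325 m

2.54325 m


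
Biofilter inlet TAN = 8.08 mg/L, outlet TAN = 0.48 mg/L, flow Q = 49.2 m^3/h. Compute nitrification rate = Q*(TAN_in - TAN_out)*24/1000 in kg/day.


Concentration drop: TAN_in - TAN_out = 8.08 - 0.48 = 7.6 mg/L
Hourly TAN removed = Q * dTAN = 49.2 m^3/h * 7.6 mg/L = 373.92 g/h  (m^3/h * mg/L = g/h)
Daily TAN removed = 373.92 * 24 = 8974.08 g/day
Convert to kg/day: 8974.08 / 1000 = 8.97408 kg/day

8.97408 kg/day


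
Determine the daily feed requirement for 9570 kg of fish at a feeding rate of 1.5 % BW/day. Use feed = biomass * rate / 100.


Feeding rate fraction = 1.5% / 100 = 0.015
Daily feed = 9570 kg * 0.015 = 143.55 kg/day

143.55 kg/day


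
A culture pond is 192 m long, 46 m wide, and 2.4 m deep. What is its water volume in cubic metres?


Base area = L * W = 192 * 46 = 8832 m^2
Volume = area * depth = 8832 * 2.4 = 21196.8 m^3

21196.8 m^3


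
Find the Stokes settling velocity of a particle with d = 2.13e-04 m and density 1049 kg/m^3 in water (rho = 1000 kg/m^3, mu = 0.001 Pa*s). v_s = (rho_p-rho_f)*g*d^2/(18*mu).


Density difference: rho_p - rho_f = 1049 - 1000 = 49 kg/m^3
d^2 = (2.13e-04)^2 = 4.5369e-08 m^2
Numerator = (rho_p - rho_f) * g * d^2 = 49 * 9.81 * 4.5369e-08 = 2.1808425e-05
Denominator = 18 * mu = 18 * 0.001 = 0.018
v_s = 2.1808425e-05 / 0.018 = 0.00121158 m/s
Check: Re = rho_f * v_s * d / mu = 1000 * 0.00121158 * 2.13e-04 / 0.001 = 0.258 < 1, so Stokes' law applies.

0.00121158 m/s


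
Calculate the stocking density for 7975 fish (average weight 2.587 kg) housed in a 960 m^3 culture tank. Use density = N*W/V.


Total biomass = 7975 fish * 2.587 kg = 20631.325 kg
Density = total biomass / volume = 20631.325 / 960 = 21.491 kg/m^3

21.491 kg/m^3


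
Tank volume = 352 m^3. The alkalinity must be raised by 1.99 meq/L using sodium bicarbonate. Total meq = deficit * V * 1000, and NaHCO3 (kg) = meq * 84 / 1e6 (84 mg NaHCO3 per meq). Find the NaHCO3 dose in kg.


Tank volume in L = 352 m^3 * 1000 = 352000 L
Total meq required = 1.99 meq/L * 352000 L = 700480 meq
NaHCO3 mass = 700480 meq * 84 mg/meq / 1e6 = 58.8403 kg

58.8403 kg


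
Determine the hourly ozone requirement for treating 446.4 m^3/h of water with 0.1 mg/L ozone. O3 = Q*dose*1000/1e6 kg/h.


O3 demand (mg/h) = Q * dose * 1000 = 446.4 * 0.1 * 1000 = 44640 mg/h
Convert mg to kg: 44640 / 1e6 = 0.04464 kg/h

0.04464 kg/h


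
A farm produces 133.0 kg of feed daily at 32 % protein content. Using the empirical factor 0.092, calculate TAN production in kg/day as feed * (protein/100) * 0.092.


Protein in feed = 133.0 * 32/100 = 42.56 kg/day
TAN = protein * 0.092 = 42.56 * 0.092 = 3.91552 kg/day

3.91552 kg/day


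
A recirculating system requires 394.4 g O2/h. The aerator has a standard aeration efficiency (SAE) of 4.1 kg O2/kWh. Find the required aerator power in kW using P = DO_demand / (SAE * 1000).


SAE in g O2/kWh = 4.1 * 1000 = 4100 g/kWh
P = DO_demand / SAE_g = 394.4 / 4100 = 0.0961951 kW

0.0961951 kW


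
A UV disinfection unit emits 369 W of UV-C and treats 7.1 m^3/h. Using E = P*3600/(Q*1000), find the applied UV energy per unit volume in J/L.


Energy delivered per hour = 369 W * 3600 s = 1328400 J/h
Volume treated per hour = 7.1 m^3/h * 1000 = 7100 L/h
dose = 1328400 / 7100 = 187.099 J/L

187.099 J/L


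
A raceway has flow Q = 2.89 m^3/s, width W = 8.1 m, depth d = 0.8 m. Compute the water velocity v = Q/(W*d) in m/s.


Cross-sectional area = W * d = 8.1 * 0.8 = 6.48 m^2
Velocity = Q / A = 2.89 / 6.48 = 0.445988 m/s

0.445988 m/s


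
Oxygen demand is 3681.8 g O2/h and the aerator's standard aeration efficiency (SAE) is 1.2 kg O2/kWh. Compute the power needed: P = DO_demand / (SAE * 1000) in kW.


SAE in g O2/kWh = 1.2 * 1000 = 1200 g/kWh
P = DO_demand / SAE_g = 3681.8 / 1200 = 3.06817 kW

3.06817 kW


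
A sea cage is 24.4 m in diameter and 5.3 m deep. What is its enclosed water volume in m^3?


r = d/2 = 24.4/2 = 12.2 m
Base area = pi*r^2 = pi*12.2^2 = 467.59465 m^2
Volume = 467.59465 * 5.3 = 2478.25 m^3

2478.25 m^3


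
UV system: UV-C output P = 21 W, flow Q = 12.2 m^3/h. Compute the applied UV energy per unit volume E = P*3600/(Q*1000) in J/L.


Energy delivered per hour = 21 W * 3600 s = 75600 J/h
Volume treated per hour = 12.2 m^3/h * 1000 = 12200 L/h
dose = 75600 / 12200 = 6.19672 J/L

6.19672 J/L
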